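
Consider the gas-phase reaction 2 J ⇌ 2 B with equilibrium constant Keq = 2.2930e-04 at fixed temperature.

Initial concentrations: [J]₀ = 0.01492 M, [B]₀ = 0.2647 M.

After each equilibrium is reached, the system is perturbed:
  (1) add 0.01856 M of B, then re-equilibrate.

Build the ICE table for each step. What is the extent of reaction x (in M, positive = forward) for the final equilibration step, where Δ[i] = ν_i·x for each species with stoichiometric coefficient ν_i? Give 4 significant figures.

x = -0.009142 M

Q₀ = 314.8 vs Keq = 2.2930e-04 ⇒ Q>K, reverse
Step 1:
                  J         B
  Initial   0.01492    0.2647
  Change     0.2605   -0.2605
  Equil      0.2754  0.004171
  solve Keq expr → x = -0.1303; check Q = 2.2930e-04
Then add 0.01856 M of B.
Step 2:
                  J         B
  Initial    0.2754   0.02273
  Change    0.01828  -0.01828
  Equil      0.2937  0.004448
  solve Keq expr → x = -0.009142; check Q = 2.2930e-04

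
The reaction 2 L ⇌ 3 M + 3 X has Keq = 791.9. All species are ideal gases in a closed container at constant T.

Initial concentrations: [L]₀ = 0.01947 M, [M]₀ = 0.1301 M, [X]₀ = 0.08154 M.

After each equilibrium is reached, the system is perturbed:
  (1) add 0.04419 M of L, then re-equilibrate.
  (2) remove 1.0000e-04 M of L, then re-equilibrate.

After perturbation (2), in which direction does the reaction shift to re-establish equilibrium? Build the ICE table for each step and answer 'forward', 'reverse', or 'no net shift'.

Q₀ = 0.003149 vs Keq = 791.9 ⇒ Q<K, forward
Step 1:
                    L           M           X
  Initial     0.01947      0.1301     0.08154
  Change     -0.01939     0.02908     0.02908
  Equil    8.3033e-05      0.1592      0.1106
  solve Keq expr → x = 0.009693; check Q = 791.9
Then add 0.04419 M of L.
Step 2:
                    L           M           X
  Initial     0.04427      0.1592      0.1106
  Change     -0.04399     0.06599     0.06599
  Equil    2.8180e-04      0.2252      0.1766
  solve Keq expr → x = 0.022; check Q = 791.9
Then remove 1.0000e-04 M of L.
Step 3:
                    L           M           X
  Initial  1.8180e-04      0.2252      0.1766
  Change   9.9364e-05 -1.4905e-04 -1.4905e-04
  Equil    2.8116e-04       0.225      0.1765
  solve Keq expr → x = -4.9682e-05; check Q = 791.9

Direction: reverse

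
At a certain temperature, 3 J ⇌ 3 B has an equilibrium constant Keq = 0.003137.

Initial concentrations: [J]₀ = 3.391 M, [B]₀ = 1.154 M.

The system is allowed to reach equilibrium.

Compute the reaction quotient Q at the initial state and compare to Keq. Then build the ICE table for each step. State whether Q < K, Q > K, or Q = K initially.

Q₀ = 0.03941 vs Keq = 0.003137 ⇒ Q>K, reverse
Step 1:
                   J          B
  I            3.391      1.154
  C           0.5736    -0.5736
  E            3.965     0.5804
  solve Keq expr → x = -0.1912; check Q = 0.003137

Q₀ = 0.03941; Q > K (proceeds reverse)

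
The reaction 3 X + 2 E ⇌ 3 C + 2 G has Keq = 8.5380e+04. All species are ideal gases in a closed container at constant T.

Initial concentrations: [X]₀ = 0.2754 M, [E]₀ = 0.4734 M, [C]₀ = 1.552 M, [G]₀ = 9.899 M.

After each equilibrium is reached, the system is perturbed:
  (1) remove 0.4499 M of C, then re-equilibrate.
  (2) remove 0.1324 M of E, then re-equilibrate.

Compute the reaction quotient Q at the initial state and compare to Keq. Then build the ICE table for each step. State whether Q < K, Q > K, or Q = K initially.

Q₀ = 7.8255e+04; Q < K (proceeds forward)

Q₀ = 7.8255e+04 vs Keq = 8.5380e+04 ⇒ Q<K, forward
Step 1:
                   X          E          C          G
  I           0.2754     0.4734      1.552      9.899
  C        -0.005483  -0.003655   0.005483   0.003655
  E           0.2699     0.4697      1.557      9.903
  solve Keq expr → x = 0.001828; check Q = 8.5380e+04
Then remove 0.4499 M of C.
Step 2:
                   X          E          C          G
  I           0.2699     0.4697      1.108      9.903
  C          -0.0562   -0.03747     0.0562    0.03747
  E           0.2137     0.4323      1.164       9.94
  solve Keq expr → x = 0.01873; check Q = 8.5380e+04
Then remove 0.1324 M of E.
Step 3:
                   X          E          C          G
  I           0.2137     0.2999      1.164       9.94
  C           0.0366     0.0244    -0.0366    -0.0244
  E           0.2503     0.3243      1.127      9.916
  solve Keq expr → x = -0.0122; check Q = 8.5380e+04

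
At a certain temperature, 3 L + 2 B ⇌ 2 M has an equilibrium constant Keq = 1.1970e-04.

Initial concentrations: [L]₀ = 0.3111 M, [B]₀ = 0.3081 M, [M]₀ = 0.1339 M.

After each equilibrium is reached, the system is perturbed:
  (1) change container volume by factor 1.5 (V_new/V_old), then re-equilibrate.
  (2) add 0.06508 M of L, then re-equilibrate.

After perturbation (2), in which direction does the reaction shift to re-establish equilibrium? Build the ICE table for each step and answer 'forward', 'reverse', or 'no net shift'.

Direction: forward

Q₀ = 6.273 vs Keq = 1.1970e-04 ⇒ Q>K, reverse
Step 1:
                   L          B          M
  Initial     0.3111     0.3081     0.1339
  Change      0.1982     0.1321    -0.1321
  Equil       0.5093     0.4402   0.001751
  solve Keq expr → x = -0.06607; check Q = 1.1970e-04
Then change container volume by factor 1.5 (V_new/V_old).
Step 2:
                   L          B          M
  Initial     0.3395     0.2935   0.001167
  Change  7.9272e-04 5.2848e-04 -5.2848e-04
  Equil       0.3403      0.294 6.3872e-04
  solve Keq expr → x = -2.6424e-04; check Q = 1.1970e-04
Then add 0.06508 M of L.
Step 3:
                   L          B          M
  Initial     0.4054      0.294 6.3872e-04
  Change  -2.8543e-04 -1.9029e-04 1.9029e-04
  Equil       0.4051     0.2938 8.2900e-04
  solve Keq expr → x = 9.5143e-05; check Q = 1.1970e-04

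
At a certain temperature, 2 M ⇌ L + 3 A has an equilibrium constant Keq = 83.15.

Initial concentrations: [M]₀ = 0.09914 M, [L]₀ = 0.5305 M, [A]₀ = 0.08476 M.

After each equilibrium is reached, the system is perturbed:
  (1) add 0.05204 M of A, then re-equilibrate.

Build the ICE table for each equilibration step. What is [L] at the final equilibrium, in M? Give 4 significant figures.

Q₀ = 0.03287 vs Keq = 83.15 ⇒ Q<K, forward
Step 1:
                  M         L         A
  Initial   0.09914    0.5305   0.08476
  Change   -0.09052   0.04526    0.1358
  Equil    0.008618    0.5758    0.2205
  solve Keq expr → x = 0.04526; check Q = 83.15
Then add 0.05204 M of A.
Step 2:
                  M         L         A
  Initial  0.008618    0.5758    0.2726
  Change   0.002924 -0.001462 -0.004387
  Equil     0.01154    0.5743    0.2682
  solve Keq expr → x = -0.001462; check Q = 83.15

[L]_eq = 0.5743 M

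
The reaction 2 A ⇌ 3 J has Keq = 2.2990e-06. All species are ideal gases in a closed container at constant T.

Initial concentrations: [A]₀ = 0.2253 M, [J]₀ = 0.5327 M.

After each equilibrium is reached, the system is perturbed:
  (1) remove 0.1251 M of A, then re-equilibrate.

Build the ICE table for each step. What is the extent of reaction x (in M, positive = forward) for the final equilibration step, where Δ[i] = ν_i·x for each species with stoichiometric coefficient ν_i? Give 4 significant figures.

x = -4.5572e-04 M

Q₀ = 2.978 vs Keq = 2.2990e-06 ⇒ Q>K, reverse
Step 1:
                   A          J
  Initial     0.2253     0.5327
  Change      0.3491    -0.5236
  Equil       0.5744   0.009119
  solve Keq expr → x = -0.1745; check Q = 2.2990e-06
Then remove 0.1251 M of A.
Step 2:
                   A          J
  Initial     0.4493   0.009119
  Change  9.1143e-04  -0.001367
  Equil       0.4502   0.007752
  solve Keq expr → x = -4.5572e-04; check Q = 2.2990e-06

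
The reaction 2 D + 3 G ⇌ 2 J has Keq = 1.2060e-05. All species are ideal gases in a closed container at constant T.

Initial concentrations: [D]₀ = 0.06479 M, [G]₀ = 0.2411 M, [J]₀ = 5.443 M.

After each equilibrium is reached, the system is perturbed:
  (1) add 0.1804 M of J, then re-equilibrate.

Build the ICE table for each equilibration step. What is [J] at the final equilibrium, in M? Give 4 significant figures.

[J]_eq = 0.418 M

Q₀ = 5.0358e+05 vs Keq = 1.2060e-05 ⇒ Q>K, reverse
Step 1:
                    D           G           J
  I           0.06479      0.2411       5.443
  C             5.054       7.581      -5.054
  E             5.119       7.822      0.3889
  solve Keq expr → x = -2.527; check Q = 1.2060e-05
Then add 0.1804 M of J.
Step 2:
                    D           G           J
  I             5.119       7.822      0.5693
  C            0.1513       0.227     -0.1513
  E              5.27       8.049       0.418
  solve Keq expr → x = -0.07567; check Q = 1.2060e-05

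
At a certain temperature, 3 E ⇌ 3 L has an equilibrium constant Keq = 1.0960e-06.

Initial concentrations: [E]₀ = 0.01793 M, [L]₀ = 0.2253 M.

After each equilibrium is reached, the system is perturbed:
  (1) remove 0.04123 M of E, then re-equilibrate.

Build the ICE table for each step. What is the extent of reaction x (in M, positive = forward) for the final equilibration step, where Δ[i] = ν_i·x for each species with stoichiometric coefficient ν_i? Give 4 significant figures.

Q₀ = 1984 vs Keq = 1.0960e-06 ⇒ Q>K, reverse
Step 1:
                    E           L
  I           0.01793      0.2253
  C            0.2228     -0.2228
  E            0.2407    0.002482
  solve Keq expr → x = -0.07427; check Q = 1.0960e-06
Then remove 0.04123 M of E.
Step 2:
                    E           L
  I            0.1995    0.002482
  C        4.2075e-04 -4.2075e-04
  E            0.1999    0.002061
  solve Keq expr → x = -1.4025e-04; check Q = 1.0960e-06

x = -1.4025e-04 M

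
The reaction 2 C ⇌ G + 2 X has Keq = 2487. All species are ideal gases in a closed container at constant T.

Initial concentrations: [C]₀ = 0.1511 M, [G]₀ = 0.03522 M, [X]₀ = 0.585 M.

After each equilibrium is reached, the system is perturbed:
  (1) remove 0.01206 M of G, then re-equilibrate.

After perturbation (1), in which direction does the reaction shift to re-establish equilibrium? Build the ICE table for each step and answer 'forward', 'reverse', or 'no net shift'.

Q₀ = 0.5279 vs Keq = 2487 ⇒ Q<K, forward
Step 1:
                    C           G           X
  Initial      0.1511     0.03522       0.585
  Change      -0.1463     0.07314      0.1463
  Equil      0.004827      0.1084      0.7313
  solve Keq expr → x = 0.07314; check Q = 2487
Then remove 0.01206 M of G.
Step 2:
                    C           G           X
  Initial    0.004827      0.0963      0.7313
  Change  -2.7164e-04  1.3582e-04  2.7164e-04
  Equil      0.004555     0.09643      0.7315
  solve Keq expr → x = 1.3582e-04; check Q = 2487

Direction: forward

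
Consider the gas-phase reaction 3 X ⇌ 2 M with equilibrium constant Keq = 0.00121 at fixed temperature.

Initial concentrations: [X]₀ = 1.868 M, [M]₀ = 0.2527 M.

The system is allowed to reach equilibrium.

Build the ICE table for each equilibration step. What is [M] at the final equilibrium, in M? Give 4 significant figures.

[M]_eq = 0.1051 M

Q₀ = 0.009797 vs Keq = 0.00121 ⇒ Q>K, reverse
Step 1:
                  X         M
  init        1.868    0.2527
  Δ          0.2215   -0.1476
  eq          2.089    0.1051
  solve Keq expr → x = -0.07382; check Q = 0.00121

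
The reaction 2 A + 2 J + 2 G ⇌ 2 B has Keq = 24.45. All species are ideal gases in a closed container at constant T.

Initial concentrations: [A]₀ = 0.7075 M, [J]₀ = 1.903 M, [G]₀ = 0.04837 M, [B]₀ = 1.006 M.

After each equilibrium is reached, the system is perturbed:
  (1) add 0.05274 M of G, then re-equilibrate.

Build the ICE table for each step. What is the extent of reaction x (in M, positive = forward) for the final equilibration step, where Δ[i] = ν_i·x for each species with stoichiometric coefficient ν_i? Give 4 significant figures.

x = 0.01923 M

Q₀ = 238.6 vs Keq = 24.45 ⇒ Q>K, reverse
Step 1:
                    A           J           G           B
  I            0.7075       1.903     0.04837       1.006
  C           0.07372     0.07372     0.07372    -0.07372
  E            0.7812       1.977      0.1221      0.9323
  solve Keq expr → x = -0.03686; check Q = 24.45
Then add 0.05274 M of G.
Step 2:
                    A           J           G           B
  I            0.7812       1.977      0.1748      0.9323
  C          -0.03847    -0.03847    -0.03847     0.03847
  E            0.7428       1.938      0.1364      0.9707
  solve Keq expr → x = 0.01923; check Q = 24.45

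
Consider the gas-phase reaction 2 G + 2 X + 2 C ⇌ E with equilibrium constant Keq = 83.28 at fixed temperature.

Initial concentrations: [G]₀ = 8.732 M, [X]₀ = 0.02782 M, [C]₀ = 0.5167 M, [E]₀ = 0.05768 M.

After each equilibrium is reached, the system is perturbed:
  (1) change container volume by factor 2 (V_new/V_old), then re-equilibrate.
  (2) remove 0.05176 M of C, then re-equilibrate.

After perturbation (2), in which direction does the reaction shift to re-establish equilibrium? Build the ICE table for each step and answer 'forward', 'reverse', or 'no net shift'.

Direction: reverse

Q₀ = 3.661 vs Keq = 83.28 ⇒ Q<K, forward
Step 1:
                  G         X         C         E
  init        8.732   0.02782    0.5167   0.05768
  Δ        -0.02119  -0.02119  -0.02119   0.01059
  eq          8.711  0.006633    0.4955   0.06827
  solve Keq expr → x = 0.01059; check Q = 83.28
Then change container volume by factor 2 (V_new/V_old).
Step 2:
                  G         X         C         E
  init        4.355  0.003317    0.2478   0.03414
  Δ         0.01273   0.01273   0.01273 -0.006366
  eq          4.368   0.01605    0.2605   0.02777
  solve Keq expr → x = -0.006366; check Q = 83.28
Then remove 0.05176 M of C.
Step 3:
                  G         X         C         E
  init        4.368   0.01605    0.2087   0.02777
  Δ        0.003111  0.003111  0.003111 -0.001556
  eq          4.371   0.01916    0.2118   0.02622
  solve Keq expr → x = -0.001556; check Q = 83.28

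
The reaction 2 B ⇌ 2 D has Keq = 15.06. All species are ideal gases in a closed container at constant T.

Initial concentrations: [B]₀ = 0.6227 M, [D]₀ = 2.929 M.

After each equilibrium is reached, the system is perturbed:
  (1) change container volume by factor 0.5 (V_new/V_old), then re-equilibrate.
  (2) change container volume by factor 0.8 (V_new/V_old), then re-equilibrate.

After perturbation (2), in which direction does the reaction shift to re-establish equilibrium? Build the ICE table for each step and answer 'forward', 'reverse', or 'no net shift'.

Direction: no net shift

Q₀ = 22.12 vs Keq = 15.06 ⇒ Q>K, reverse
Step 1:
                    B           D
  Initial      0.6227       2.929
  Change        0.105      -0.105
  Equil        0.7277       2.824
  solve Keq expr → x = -0.0525; check Q = 15.06
Then change container volume by factor 0.5 (V_new/V_old).
Step 2:
                    B           D
  Initial       1.455       5.648
  Change            0           0
  Equil         1.455       5.648
  solve Keq expr → x = 0; check Q = 15.06
Then change container volume by factor 0.8 (V_new/V_old).
Step 3:
                    B           D
  Initial       1.819        7.06
  Change            0           0
  Equil         1.819        7.06
  solve Keq expr → x = 0; check Q = 15.06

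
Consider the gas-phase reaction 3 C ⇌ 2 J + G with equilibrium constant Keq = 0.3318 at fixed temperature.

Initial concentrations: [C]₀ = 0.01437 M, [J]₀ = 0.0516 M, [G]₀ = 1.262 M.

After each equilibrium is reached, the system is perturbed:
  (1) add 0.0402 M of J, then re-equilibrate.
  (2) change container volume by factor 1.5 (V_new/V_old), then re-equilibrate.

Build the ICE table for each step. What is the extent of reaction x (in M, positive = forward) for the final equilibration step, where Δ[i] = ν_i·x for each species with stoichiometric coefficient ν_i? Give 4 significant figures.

x = 0 M

Q₀ = 1132 vs Keq = 0.3318 ⇒ Q>K, reverse
Step 1:
                   C          J          G
  Initial    0.01437     0.0516      1.262
  Change     0.06127   -0.04085   -0.02042
  Equil      0.07564    0.01075      1.242
  solve Keq expr → x = -0.02042; check Q = 0.3318
Then add 0.0402 M of J.
Step 2:
                   C          J          G
  Initial    0.07564    0.05095      1.242
  Change     0.04411    -0.0294    -0.0147
  Equil       0.1197    0.02155      1.227
  solve Keq expr → x = -0.0147; check Q = 0.3318
Then change container volume by factor 1.5 (V_new/V_old).
Step 3:
                   C          J          G
  Initial    0.07983    0.01437     0.8179
  Change           0          0          0
  Equil      0.07983    0.01437     0.8179
  solve Keq expr → x = 0; check Q = 0.3318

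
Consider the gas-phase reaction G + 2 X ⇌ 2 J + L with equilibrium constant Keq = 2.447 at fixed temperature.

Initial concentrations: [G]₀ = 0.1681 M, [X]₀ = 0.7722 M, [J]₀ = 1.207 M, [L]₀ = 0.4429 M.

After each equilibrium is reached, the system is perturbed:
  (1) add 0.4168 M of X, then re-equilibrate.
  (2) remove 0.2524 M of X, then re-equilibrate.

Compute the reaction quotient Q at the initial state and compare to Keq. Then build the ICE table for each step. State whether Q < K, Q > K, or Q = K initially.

Q₀ = 6.437 vs Keq = 2.447 ⇒ Q>K, reverse
Step 1:
                    G           X           J           L
  I            0.1681      0.7722       1.207      0.4429
  C           0.06119      0.1224     -0.1224    -0.06119
  E            0.2293      0.8946       1.085      0.3817
  solve Keq expr → x = -0.06119; check Q = 2.447
Then add 0.4168 M of X.
Step 2:
                    G           X           J           L
  I            0.2293       1.311       1.085      0.3817
  C          -0.05416     -0.1083      0.1083     0.05416
  E            0.1751       1.203       1.193      0.4359
  solve Keq expr → x = 0.05416; check Q = 2.447
Then remove 0.2524 M of X.
Step 3:
                    G           X           J           L
  I            0.1751      0.9507       1.193      0.4359
  C           0.03107     0.06215    -0.06215    -0.03107
  E            0.2062       1.013       1.131      0.4048
  solve Keq expr → x = -0.03107; check Q = 2.447

Q₀ = 6.437; Q > K (proceeds reverse)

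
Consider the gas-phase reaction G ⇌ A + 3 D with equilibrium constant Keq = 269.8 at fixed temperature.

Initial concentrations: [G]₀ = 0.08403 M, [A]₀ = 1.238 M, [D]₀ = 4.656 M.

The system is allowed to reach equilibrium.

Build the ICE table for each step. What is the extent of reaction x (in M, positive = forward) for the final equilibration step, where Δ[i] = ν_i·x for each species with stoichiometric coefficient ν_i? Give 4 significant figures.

Q₀ = 1487 vs Keq = 269.8 ⇒ Q>K, reverse
Step 1:
                  G         A         D
  I         0.08403     1.238     4.656
  C          0.1851   -0.1851   -0.5553
  E          0.2691     1.053     4.101
  solve Keq expr → x = -0.1851; check Q = 269.8

x = -0.1851 M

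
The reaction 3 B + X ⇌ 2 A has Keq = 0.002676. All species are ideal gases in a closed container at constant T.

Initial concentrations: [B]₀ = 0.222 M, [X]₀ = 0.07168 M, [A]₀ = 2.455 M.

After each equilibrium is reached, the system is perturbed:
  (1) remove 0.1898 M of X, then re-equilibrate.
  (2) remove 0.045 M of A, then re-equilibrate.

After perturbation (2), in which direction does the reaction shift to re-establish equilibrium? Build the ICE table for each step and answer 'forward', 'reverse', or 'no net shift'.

Direction: forward

Q₀ = 7685 vs Keq = 0.002676 ⇒ Q>K, reverse
Step 1:
                   B          X          A
  init         0.222    0.07168      2.455
  Δ            3.168      1.056     -2.112
  eq            3.39      1.128     0.3429
  solve Keq expr → x = -1.056; check Q = 0.002676
Then remove 0.1898 M of X.
Step 2:
                   B          X          A
  init          3.39     0.9379     0.3429
  Δ          0.03503    0.01168   -0.02335
  eq           3.425     0.9496     0.3195
  solve Keq expr → x = -0.01168; check Q = 0.002676
Then remove 0.045 M of A.
Step 3:
                   B          X          A
  init         3.425     0.9496     0.2745
  Δ         -0.05226   -0.01742    0.03484
  eq           3.373     0.9322     0.3094
  solve Keq expr → x = 0.01742; check Q = 0.002676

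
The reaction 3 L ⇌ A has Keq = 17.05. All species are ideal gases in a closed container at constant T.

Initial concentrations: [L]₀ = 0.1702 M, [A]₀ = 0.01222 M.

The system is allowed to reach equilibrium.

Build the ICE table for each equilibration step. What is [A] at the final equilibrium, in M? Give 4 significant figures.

Q₀ = 2.479 vs Keq = 17.05 ⇒ Q<K, forward
Step 1:
                   L          A
  I           0.1702    0.01222
  C         -0.05068    0.01689
  E           0.1195    0.02911
  solve Keq expr → x = 0.01689; check Q = 17.05

[A]_eq = 0.02911 M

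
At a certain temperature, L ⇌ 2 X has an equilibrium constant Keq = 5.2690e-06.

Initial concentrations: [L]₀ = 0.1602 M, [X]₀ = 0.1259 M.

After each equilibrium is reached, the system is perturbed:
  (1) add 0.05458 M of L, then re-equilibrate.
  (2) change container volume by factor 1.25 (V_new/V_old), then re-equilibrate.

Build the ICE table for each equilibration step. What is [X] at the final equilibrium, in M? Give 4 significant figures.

Q₀ = 0.09894 vs Keq = 5.2690e-06 ⇒ Q>K, reverse
Step 1:
                   L          X
  Initial     0.1602     0.1259
  Change     0.06241    -0.1248
  Equil       0.2226   0.001083
  solve Keq expr → x = -0.06241; check Q = 5.2690e-06
Then add 0.05458 M of L.
Step 2:
                   L          X
  Initial     0.2772   0.001083
  Change  -6.2681e-05 1.2536e-04
  Equil       0.2771   0.001208
  solve Keq expr → x = 6.2681e-05; check Q = 5.2690e-06
Then change container volume by factor 1.25 (V_new/V_old).
Step 3:
                   L          X
  Initial     0.2217 9.6670e-04
  Change  -5.6982e-05 1.1396e-04
  Equil       0.2216   0.001081
  solve Keq expr → x = 5.6982e-05; check Q = 5.2690e-06

[X]_eq = 0.001081 M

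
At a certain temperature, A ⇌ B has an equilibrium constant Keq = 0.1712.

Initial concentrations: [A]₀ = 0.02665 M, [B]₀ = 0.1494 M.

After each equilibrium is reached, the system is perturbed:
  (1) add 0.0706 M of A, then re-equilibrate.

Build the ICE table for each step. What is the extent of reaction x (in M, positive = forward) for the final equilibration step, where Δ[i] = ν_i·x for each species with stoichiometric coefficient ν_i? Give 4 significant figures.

Q₀ = 5.606 vs Keq = 0.1712 ⇒ Q>K, reverse
Step 1:
                   A          B
  init       0.02665     0.1494
  Δ           0.1237    -0.1237
  eq          0.1503    0.02573
  solve Keq expr → x = -0.1237; check Q = 0.1712
Then add 0.0706 M of A.
Step 2:
                   A          B
  init        0.2209    0.02573
  Δ         -0.01032    0.01032
  eq          0.2106    0.03605
  solve Keq expr → x = 0.01032; check Q = 0.1712

x = 0.01032 M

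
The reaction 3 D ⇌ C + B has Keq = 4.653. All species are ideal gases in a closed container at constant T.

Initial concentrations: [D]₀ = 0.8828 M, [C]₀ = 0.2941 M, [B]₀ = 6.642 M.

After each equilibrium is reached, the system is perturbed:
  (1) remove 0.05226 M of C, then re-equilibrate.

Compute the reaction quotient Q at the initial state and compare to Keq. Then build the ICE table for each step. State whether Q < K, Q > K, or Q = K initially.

Q₀ = 2.839; Q < K (proceeds forward)

Q₀ = 2.839 vs Keq = 4.653 ⇒ Q<K, forward
Step 1:
                    D           C           B
  Initial      0.8828      0.2941       6.642
  Change      -0.1043     0.03475     0.03475
  Equil        0.7785      0.3289       6.677
  solve Keq expr → x = 0.03475; check Q = 4.653
Then remove 0.05226 M of C.
Step 2:
                    D           C           B
  Initial      0.7785      0.2766       6.677
  Change     -0.03347     0.01116     0.01116
  Equil        0.7451      0.2878       6.688
  solve Keq expr → x = 0.01116; check Q = 4.653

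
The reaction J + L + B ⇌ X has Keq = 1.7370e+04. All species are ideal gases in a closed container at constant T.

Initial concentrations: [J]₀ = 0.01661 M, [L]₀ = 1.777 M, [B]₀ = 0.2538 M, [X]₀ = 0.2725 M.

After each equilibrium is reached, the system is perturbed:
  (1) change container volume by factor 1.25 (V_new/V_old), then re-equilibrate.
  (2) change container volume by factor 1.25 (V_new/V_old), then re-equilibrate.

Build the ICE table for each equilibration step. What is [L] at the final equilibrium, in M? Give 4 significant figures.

[L]_eq = 1.127 M

Q₀ = 36.38 vs Keq = 1.7370e+04 ⇒ Q<K, forward
Step 1:
                  J         L         B         X
  Initial   0.01661     1.777    0.2538    0.2725
  Change   -0.01657  -0.01657  -0.01657   0.01657
  Equil   3.9849e-05      1.76    0.2372    0.2891
  solve Keq expr → x = 0.01657; check Q = 1.7370e+04
Then change container volume by factor 1.25 (V_new/V_old).
Step 2:
                  J         L         B         X
  Initial 3.1879e-05     1.408    0.1898    0.2313
  Change  1.7923e-05 1.7923e-05 1.7923e-05 -1.7923e-05
  Equil   4.9802e-05     1.408    0.1898    0.2312
  solve Keq expr → x = -1.7923e-05; check Q = 1.7370e+04
Then change container volume by factor 1.25 (V_new/V_old).
Step 3:
                  J         L         B         X
  Initial 3.9841e-05     1.127    0.1518     0.185
  Change  2.2393e-05 2.2393e-05 2.2393e-05 -2.2393e-05
  Equil   6.2234e-05     1.127    0.1519     0.185
  solve Keq expr → x = -2.2393e-05; check Q = 1.7370e+04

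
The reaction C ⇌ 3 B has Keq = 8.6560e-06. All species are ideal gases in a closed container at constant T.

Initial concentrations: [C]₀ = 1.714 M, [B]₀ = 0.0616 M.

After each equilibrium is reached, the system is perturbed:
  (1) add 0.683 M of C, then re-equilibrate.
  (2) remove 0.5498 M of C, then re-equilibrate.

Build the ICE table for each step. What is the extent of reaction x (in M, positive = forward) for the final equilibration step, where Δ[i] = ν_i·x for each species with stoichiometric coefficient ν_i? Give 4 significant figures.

Q₀ = 1.3637e-04 vs Keq = 8.6560e-06 ⇒ Q>K, reverse
Step 1:
                   C          B
  Initial      1.714     0.0616
  Change     0.01232   -0.03697
  Equil        1.726    0.02463
  solve Keq expr → x = -0.01232; check Q = 8.6560e-06
Then add 0.683 M of C.
Step 2:
                   C          B
  Initial      2.409    0.02463
  Change  -9.6370e-04   0.002891
  Equil        2.408    0.02752
  solve Keq expr → x = 9.6370e-04; check Q = 8.6560e-06
Then remove 0.5498 M of C.
Step 3:
                   C          B
  Initial      1.859    0.02752
  Change  7.5806e-04  -0.002274
  Equil        1.859    0.02525
  solve Keq expr → x = -7.5806e-04; check Q = 8.6560e-06

x = -7.5806e-04 M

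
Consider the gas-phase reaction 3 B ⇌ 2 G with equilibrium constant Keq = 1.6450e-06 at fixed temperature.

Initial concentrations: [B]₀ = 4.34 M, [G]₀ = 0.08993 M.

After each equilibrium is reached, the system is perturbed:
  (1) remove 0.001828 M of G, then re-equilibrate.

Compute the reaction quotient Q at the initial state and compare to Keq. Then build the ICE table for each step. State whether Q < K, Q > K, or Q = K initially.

Q₀ = 9.8933e-05; Q > K (proceeds reverse)

Q₀ = 9.8933e-05 vs Keq = 1.6450e-06 ⇒ Q>K, reverse
Step 1:
                    B           G
  init           4.34     0.08993
  Δ            0.1168    -0.07786
  eq            4.457     0.01207
  solve Keq expr → x = -0.03893; check Q = 1.6450e-06
Then remove 0.001828 M of G.
Step 2:
                    B           G
  init          4.457     0.01024
  Δ         -0.002725    0.001817
  eq            4.454     0.01206
  solve Keq expr → x = 9.0847e-04; check Q = 1.6450e-06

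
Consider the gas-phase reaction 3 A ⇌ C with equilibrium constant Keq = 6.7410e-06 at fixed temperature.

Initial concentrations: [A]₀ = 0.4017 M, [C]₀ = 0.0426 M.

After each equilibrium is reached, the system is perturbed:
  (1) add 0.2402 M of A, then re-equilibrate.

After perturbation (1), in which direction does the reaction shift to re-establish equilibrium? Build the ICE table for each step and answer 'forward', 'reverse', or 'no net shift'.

Direction: forward

Q₀ = 0.6572 vs Keq = 6.7410e-06 ⇒ Q>K, reverse
Step 1:
                    A           C
  init         0.4017      0.0426
  Δ            0.1278     -0.0426
  eq           0.5295  1.0007e-06
  solve Keq expr → x = -0.0426; check Q = 6.7410e-06
Then add 0.2402 M of A.
Step 2:
                    A           C
  init         0.7697  1.0007e-06
  Δ       -6.2192e-06  2.0731e-06
  eq           0.7697  3.0738e-06
  solve Keq expr → x = 2.0731e-06; check Q = 6.7410e-06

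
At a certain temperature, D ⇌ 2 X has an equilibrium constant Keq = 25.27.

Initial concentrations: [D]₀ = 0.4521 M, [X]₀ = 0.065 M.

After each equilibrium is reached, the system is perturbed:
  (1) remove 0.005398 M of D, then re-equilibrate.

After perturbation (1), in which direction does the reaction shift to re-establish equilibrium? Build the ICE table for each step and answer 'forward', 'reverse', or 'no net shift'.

Direction: reverse

Q₀ = 0.009345 vs Keq = 25.27 ⇒ Q<K, forward
Step 1:
                   D          X
  init        0.4521      0.065
  Δ          -0.4197     0.8395
  eq         0.03237     0.9045
  solve Keq expr → x = 0.4197; check Q = 25.27
Then remove 0.005398 M of D.
Step 2:
                   D          X
  init       0.02697     0.9045
  Δ         0.004725   -0.00945
  eq          0.0317      0.895
  solve Keq expr → x = -0.004725; check Q = 25.27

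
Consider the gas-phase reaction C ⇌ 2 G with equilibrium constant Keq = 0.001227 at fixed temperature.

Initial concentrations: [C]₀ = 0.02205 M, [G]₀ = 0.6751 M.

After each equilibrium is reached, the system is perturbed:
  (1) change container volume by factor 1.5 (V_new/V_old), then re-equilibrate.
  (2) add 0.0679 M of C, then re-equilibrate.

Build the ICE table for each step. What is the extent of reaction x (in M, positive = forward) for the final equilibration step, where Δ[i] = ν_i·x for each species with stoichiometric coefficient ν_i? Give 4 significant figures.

x = 0.001139 M

Q₀ = 20.67 vs Keq = 0.001227 ⇒ Q>K, reverse
Step 1:
                   C          G
  I          0.02205     0.6751
  C           0.3272    -0.6544
  E           0.3492     0.0207
  solve Keq expr → x = -0.3272; check Q = 0.001227
Then change container volume by factor 1.5 (V_new/V_old).
Step 2:
                   C          G
  I           0.2328     0.0138
  C        -0.001523   0.003046
  E           0.2313    0.01685
  solve Keq expr → x = 0.001523; check Q = 0.001227
Then add 0.0679 M of C.
Step 3:
                   C          G
  I           0.2992    0.01685
  C        -0.001139   0.002277
  E           0.2981    0.01912
  solve Keq expr → x = 0.001139; check Q = 0.001227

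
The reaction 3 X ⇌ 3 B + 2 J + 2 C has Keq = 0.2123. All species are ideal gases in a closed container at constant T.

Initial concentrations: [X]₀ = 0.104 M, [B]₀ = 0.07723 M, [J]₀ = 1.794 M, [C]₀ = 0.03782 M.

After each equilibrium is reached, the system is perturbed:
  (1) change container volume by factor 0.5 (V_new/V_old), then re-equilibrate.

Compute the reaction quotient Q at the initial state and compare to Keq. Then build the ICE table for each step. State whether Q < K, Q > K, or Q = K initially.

Q₀ = 0.001885; Q < K (proceeds forward)

Q₀ = 0.001885 vs Keq = 0.2123 ⇒ Q<K, forward
Step 1:
                   X          B          J          C
  Initial      0.104    0.07723      1.794    0.03782
  Change    -0.04959    0.04959    0.03306    0.03306
  Equil      0.05441     0.1268      1.827    0.07088
  solve Keq expr → x = 0.01653; check Q = 0.2123
Then change container volume by factor 0.5 (V_new/V_old).
Step 2:
                   X          B          J          C
  Initial     0.1088     0.2536      3.654     0.1418
  Change     0.05915   -0.05915   -0.03943   -0.03943
  Equil        0.168     0.1945      3.615     0.1023
  solve Keq expr → x = -0.01972; check Q = 0.2123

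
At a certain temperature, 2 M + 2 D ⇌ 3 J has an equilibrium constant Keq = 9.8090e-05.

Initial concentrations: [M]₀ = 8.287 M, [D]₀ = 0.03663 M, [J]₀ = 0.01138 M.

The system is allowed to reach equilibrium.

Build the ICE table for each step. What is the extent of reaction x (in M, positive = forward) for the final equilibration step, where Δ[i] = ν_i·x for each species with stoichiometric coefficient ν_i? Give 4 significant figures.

Q₀ = 1.5994e-05 vs Keq = 9.8090e-05 ⇒ Q<K, forward
Step 1:
                    M           D           J
  init          8.287     0.03663     0.01138
  Δ         -0.005001   -0.005001    0.007501
  eq            8.282     0.03163     0.01888
  solve Keq expr → x = 0.0025; check Q = 9.8090e-05

x = 0.0025 M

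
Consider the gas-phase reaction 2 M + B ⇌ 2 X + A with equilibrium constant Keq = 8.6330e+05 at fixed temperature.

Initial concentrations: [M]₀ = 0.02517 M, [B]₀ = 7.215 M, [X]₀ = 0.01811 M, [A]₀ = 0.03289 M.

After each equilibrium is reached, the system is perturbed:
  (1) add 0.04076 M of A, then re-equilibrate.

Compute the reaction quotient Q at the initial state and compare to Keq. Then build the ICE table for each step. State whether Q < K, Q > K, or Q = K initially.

Q₀ = 0.00236; Q < K (proceeds forward)

Q₀ = 0.00236 vs Keq = 8.6330e+05 ⇒ Q<K, forward
Step 1:
                   M          B          X          A
  init       0.02517      7.215    0.01811    0.03289
  Δ         -0.02517   -0.01258    0.02517    0.01258
  eq      3.7009e-06      7.202    0.04328    0.04547
  solve Keq expr → x = 0.01258; check Q = 8.6330e+05
Then add 0.04076 M of A.
Step 2:
                   M          B          X          A
  init    3.7009e-06      7.202    0.04328    0.08623
  Δ       1.3954e-06 6.9768e-07 -1.3954e-06 -6.9768e-07
  eq      5.0963e-06      7.202    0.04327    0.08623
  solve Keq expr → x = -6.9768e-07; check Q = 8.6330e+05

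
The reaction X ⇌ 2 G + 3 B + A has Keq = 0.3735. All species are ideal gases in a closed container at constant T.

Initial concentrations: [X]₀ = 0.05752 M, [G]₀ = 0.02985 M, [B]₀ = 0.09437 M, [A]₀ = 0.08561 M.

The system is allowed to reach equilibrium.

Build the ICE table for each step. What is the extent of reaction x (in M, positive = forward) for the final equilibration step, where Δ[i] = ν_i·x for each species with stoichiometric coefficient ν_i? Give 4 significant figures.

Q₀ = 1.1145e-06 vs Keq = 0.3735 ⇒ Q<K, forward
Step 1:
                   X          G          B          A
  I          0.05752    0.02985    0.09437    0.08561
  C         -0.05737     0.1147     0.1721    0.05737
  E       1.5143e-04     0.1446     0.2665      0.143
  solve Keq expr → x = 0.05737; check Q = 0.3735

x = 0.05737 M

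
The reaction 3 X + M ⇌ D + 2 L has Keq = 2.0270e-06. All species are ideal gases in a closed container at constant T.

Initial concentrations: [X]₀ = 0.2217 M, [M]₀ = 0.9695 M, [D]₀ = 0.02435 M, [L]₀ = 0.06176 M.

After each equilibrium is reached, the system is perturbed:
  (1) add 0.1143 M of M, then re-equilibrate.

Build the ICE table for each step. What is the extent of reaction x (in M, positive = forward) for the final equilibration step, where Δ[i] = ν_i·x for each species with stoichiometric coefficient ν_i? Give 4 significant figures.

Q₀ = 0.008792 vs Keq = 2.0270e-06 ⇒ Q>K, reverse
Step 1:
                    X           M           D           L
  I            0.2217      0.9695     0.02435     0.06176
  C           0.07222     0.02407    -0.02407    -0.04815
  E            0.2939      0.9936  2.7600e-04     0.01361
  solve Keq expr → x = -0.02407; check Q = 2.0270e-06
Then add 0.1143 M of M.
Step 2:
                    X           M           D           L
  I            0.2939       1.108  2.7600e-04     0.01361
  C       -8.6634e-05 -2.8878e-05  2.8878e-05  5.7756e-05
  E            0.2938       1.108  3.0488e-04     0.01367
  solve Keq expr → x = 2.8878e-05; check Q = 2.0270e-06

x = 2.8878e-05 M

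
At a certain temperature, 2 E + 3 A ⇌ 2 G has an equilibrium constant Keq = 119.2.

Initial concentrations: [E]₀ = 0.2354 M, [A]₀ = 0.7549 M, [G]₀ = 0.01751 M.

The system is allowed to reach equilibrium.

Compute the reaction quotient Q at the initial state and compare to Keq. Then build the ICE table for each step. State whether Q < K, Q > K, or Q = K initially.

Q₀ = 0.01286; Q < K (proceeds forward)

Q₀ = 0.01286 vs Keq = 119.2 ⇒ Q<K, forward
Step 1:
                    E           A           G
  I            0.2354      0.7549     0.01751
  C           -0.1812     -0.2718      0.1812
  E            0.0542      0.4831      0.1987
  solve Keq expr → x = 0.0906; check Q = 119.2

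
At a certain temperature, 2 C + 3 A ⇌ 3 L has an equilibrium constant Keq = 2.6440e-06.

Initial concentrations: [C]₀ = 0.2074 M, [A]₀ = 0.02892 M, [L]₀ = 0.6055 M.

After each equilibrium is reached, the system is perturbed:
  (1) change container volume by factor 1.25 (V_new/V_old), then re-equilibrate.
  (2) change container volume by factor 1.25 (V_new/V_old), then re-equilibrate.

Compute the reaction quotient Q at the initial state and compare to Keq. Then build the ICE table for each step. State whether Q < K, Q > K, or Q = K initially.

Q₀ = 2.1337e+05; Q > K (proceeds reverse)

Q₀ = 2.1337e+05 vs Keq = 2.6440e-06 ⇒ Q>K, reverse
Step 1:
                    C           A           L
  Initial      0.2074     0.02892      0.6055
  Change       0.3995      0.5993     -0.5993
  Equil        0.6069      0.6282    0.006227
  solve Keq expr → x = -0.1998; check Q = 2.6440e-06
Then change container volume by factor 1.25 (V_new/V_old).
Step 2:
                    C           A           L
  Initial      0.4855      0.5026    0.004981
  Change   4.5339e-04  6.8008e-04 -6.8008e-04
  Equil         0.486      0.5032    0.004301
  solve Keq expr → x = -2.2669e-04; check Q = 2.6440e-06
Then change container volume by factor 1.25 (V_new/V_old).
Step 3:
                    C           A           L
  Initial      0.3888      0.4026    0.003441
  Change   3.1372e-04  4.7059e-04 -4.7059e-04
  Equil        0.3891      0.4031    0.002971
  solve Keq expr → x = -1.5686e-04; check Q = 2.6440e-06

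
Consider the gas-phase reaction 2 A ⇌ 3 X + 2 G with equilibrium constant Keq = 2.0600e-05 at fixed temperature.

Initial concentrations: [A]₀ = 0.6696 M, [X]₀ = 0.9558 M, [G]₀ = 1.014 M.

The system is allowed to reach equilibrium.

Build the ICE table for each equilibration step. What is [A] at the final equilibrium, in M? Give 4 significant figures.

Q₀ = 2.002 vs Keq = 2.0600e-05 ⇒ Q>K, reverse
Step 1:
                   A          X          G
  I           0.6696     0.9558      1.014
  C           0.5987    -0.8981    -0.5987
  E            1.268    0.05771     0.4153
  solve Keq expr → x = -0.2994; check Q = 2.0600e-05

[A]_eq = 1.268 M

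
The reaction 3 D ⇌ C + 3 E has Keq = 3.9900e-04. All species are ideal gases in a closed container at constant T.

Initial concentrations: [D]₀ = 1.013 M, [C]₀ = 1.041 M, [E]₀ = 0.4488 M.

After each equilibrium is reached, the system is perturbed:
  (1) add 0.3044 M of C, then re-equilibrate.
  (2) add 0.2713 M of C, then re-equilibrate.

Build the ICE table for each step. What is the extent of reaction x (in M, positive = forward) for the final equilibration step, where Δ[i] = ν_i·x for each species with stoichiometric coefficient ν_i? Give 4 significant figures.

x = -0.001886 M

Q₀ = 0.09053 vs Keq = 3.9900e-04 ⇒ Q>K, reverse
Step 1:
                    D           C           E
  init          1.013       1.041      0.4488
  Δ            0.3461     -0.1154     -0.3461
  eq            1.359      0.9256      0.1027
  solve Keq expr → x = -0.1154; check Q = 3.9900e-04
Then add 0.3044 M of C.
Step 2:
                    D           C           E
  init          1.359        1.23      0.1027
  Δ          0.008618   -0.002873   -0.008618
  eq            1.368       1.227     0.09405
  solve Keq expr → x = -0.002873; check Q = 3.9900e-04
Then add 0.2713 M of C.
Step 3:
                    D           C           E
  init          1.368       1.498     0.09405
  Δ          0.005657   -0.001886   -0.005657
  eq            1.373       1.497     0.08839
  solve Keq expr → x = -0.001886; check Q = 3.9900e-04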